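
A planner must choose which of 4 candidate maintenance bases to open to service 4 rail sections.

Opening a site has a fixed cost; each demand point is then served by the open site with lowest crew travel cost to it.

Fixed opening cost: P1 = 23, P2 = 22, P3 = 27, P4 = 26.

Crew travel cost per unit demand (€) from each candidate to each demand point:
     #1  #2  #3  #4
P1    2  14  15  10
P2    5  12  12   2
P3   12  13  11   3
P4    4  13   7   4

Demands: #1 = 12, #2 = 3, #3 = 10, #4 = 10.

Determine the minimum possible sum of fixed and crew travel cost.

221

Open {P1, P2, P4}: assign each demand point to its cheapest open site.
  #1→P1 12×2=24, #2→P2 3×12=36, #3→P4 10×7=70, #4→P2 10×2=20
  crew travel cost 150, fixed 71 → total 221.
Compare {P1, P4}: crew travel cost 173 + fixed 49 = 222.
Compare {P2, P4}: crew travel cost 174 + fixed 48 = 222.
Compare {P4}: crew travel cost 197 + fixed 26 = 223.
All other subsets cost ≥ 222. Minimum total cost: 221.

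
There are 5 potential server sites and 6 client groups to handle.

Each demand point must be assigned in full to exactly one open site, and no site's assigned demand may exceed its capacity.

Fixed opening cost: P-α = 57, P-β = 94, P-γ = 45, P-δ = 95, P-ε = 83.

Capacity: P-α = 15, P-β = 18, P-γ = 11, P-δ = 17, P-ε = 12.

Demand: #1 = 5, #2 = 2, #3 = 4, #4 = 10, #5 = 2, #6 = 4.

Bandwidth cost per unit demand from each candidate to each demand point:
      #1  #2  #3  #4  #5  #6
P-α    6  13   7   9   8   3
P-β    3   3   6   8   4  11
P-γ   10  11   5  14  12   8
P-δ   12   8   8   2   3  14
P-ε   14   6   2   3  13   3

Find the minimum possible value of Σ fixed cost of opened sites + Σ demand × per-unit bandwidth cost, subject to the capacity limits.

Open {P-α, P-δ}; cheapest assignment that respects the capacities:
  P-α (cap 15, load 13): #1, #3, #6 — cost 5×6 + 4×7 + 4×3 = 70
  P-δ (cap 17, load 14): #2, #4, #5 — cost 2×8 + 10×2 + 2×3 = 42
  Shipping 112, fixed 152 → total 264.
  Any other capacity-feasible assignment to {P-α, P-δ} ships for at least 112.
Compare {P-α, P-ε}: its best feasible assignment gives total 268.
Compare {P-δ, P-ε}: its best feasible assignment gives total 296.
Every other set of open sites that can feasibly serve all demand totals ≥ 268 even under its best assignment. Minimum: 264.

264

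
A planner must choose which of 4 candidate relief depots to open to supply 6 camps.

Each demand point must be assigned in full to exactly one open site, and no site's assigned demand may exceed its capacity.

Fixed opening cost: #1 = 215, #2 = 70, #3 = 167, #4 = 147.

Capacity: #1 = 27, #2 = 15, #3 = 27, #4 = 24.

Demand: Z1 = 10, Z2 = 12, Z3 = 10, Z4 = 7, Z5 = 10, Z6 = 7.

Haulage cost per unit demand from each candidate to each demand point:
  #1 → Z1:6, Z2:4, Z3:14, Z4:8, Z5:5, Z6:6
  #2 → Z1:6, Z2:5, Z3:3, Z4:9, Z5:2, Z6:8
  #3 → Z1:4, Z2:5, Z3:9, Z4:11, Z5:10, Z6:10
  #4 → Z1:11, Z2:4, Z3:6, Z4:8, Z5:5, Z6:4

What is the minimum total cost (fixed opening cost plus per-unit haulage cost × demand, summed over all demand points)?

Open {#2, #3, #4}; cheapest assignment that respects the capacities:
  #2 (cap 15, load 10): Z3 — cost 10×3 = 30
  #3 (cap 27, load 22): Z1, Z2 — cost 10×4 + 12×5 = 100
  #4 (cap 24, load 24): Z4, Z5, Z6 — cost 7×8 + 10×5 + 7×4 = 134
  Shipping 264, fixed 384 → total 648.
  Any other capacity-feasible assignment to {#2, #3, #4} ships for at least 264.
Compare {#1, #2, #4}: its best feasible assignment gives total 704.
Compare {#1, #2, #3}: its best feasible assignment gives total 730.
Every other set of open sites that can feasibly serve all demand totals ≥ 704 even under its best assignment. Minimum: 648.

648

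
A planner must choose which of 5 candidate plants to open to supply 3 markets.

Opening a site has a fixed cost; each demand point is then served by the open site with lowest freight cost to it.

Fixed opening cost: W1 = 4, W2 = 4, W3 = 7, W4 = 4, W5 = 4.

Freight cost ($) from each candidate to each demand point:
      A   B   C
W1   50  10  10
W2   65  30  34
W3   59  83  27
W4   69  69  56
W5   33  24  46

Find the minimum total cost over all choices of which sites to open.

Open {W1, W5}: assign each demand point to its cheapest open site.
  A→W5 33, B→W1 10, C→W1 10
  freight cost 53, fixed 8 → total 61.
Compare {W1, W2, W5}: freight cost 53 + fixed 12 = 65.
Compare {W1, W4, W5}: freight cost 53 + fixed 12 = 65.
Compare {W1, W3, W5}: freight cost 53 + fixed 15 = 68.
All other subsets cost ≥ 65. Minimum total cost: 61.

61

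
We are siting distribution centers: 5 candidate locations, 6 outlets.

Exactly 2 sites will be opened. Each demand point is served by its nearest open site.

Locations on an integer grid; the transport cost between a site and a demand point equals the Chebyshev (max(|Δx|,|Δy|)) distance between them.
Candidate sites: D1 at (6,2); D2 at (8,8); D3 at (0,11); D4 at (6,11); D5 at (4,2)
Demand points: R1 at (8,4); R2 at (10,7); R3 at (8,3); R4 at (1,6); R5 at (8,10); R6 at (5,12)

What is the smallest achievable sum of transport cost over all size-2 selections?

16

Open {D1, D4}.
  R1→D1 2, R2→D4 4, R3→D1 2, R4→D1 5, R5→D4 2, R6→D4 1  ⇒ total 16.
Compare {D1, D2}: total 17.
Compare {D2, D4}: total 19.
No size-2 selection does better; minimum is 16.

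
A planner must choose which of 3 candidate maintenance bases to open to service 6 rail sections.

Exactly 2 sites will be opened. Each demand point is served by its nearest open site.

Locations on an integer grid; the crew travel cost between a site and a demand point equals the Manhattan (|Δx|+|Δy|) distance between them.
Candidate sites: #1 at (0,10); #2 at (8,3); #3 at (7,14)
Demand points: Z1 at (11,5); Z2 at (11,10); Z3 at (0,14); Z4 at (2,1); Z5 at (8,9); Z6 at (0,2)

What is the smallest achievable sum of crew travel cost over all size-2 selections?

Open {#1, #2}.
  Z1→#2 5, Z2→#2 10, Z3→#1 4, Z4→#2 8, Z5→#2 6, Z6→#1 8  ⇒ total 41.
Compare {#2, #3}: total 43.
Compare {#1, #3}: total 50.

41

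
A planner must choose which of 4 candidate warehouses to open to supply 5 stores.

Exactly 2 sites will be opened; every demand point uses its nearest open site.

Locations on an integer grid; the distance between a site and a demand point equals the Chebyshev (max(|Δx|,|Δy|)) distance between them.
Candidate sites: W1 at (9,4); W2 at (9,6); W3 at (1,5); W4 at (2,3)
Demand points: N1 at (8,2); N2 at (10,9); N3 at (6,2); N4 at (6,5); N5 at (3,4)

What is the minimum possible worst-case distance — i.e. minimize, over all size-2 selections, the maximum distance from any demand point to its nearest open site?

4

Open {W2, W3}.
  Farthest demand point is N1 at distance 4 (to W2); all others are ≤ 4.
With {W2, W4} the worst case is 4.
With {W1, W3} the worst case is 5.
No size-2 selection achieves below 4.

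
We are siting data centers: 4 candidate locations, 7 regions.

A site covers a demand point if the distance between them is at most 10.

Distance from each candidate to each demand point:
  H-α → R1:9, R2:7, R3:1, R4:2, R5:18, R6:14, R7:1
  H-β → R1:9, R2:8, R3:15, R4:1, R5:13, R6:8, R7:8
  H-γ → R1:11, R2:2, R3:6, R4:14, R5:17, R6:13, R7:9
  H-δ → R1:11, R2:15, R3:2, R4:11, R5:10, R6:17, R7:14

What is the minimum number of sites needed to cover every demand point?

2

Coverage sets (demand points within 10 of each site):
  H-α: {R1, R2, R3, R4, R7}
  H-β: {R1, R2, R4, R6, R7}
  H-γ: {R2, R3, R7}
  H-δ: {R3, R5}
No single site covers all 7 demand points.
But {H-β, H-δ} covers everything, so the minimum is 2.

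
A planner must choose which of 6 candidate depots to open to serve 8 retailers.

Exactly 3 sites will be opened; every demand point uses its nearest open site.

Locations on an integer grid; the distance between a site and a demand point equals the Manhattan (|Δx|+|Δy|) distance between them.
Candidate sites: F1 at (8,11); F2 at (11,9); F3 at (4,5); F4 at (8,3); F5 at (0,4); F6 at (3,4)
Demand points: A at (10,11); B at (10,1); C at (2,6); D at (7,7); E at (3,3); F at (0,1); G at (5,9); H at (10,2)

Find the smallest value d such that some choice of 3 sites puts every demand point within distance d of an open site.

5

Open {F1, F4, F5}.
  Farthest demand point is D at distance 5 (to F1); all others are ≤ 5.
With {F1, F4, F6} the worst case is 6.
With {F2, F4, F5} the worst case is 6.
No size-3 selection achieves below 5.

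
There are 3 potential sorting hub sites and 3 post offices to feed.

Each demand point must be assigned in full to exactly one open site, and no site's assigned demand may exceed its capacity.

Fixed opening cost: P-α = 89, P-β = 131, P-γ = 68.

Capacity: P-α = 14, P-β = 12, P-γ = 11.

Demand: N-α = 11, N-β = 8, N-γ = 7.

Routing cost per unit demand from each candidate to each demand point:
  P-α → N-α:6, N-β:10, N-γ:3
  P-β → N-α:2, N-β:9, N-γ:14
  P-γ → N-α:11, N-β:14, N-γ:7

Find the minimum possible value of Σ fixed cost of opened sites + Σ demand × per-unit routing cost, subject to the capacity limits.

439

Open {P-α, P-β, P-γ}; cheapest assignment that respects the capacities:
  P-α (cap 14, load 8): N-β — cost 8×10 = 80
  P-β (cap 12, load 11): N-α — cost 11×2 = 22
  P-γ (cap 11, load 7): N-γ — cost 7×7 = 49
  Shipping 151, fixed 288 → total 439.
  Any other capacity-feasible assignment to {P-α, P-β, P-γ} ships for at least 151.
Total demand is 26; every other set of sites either has combined capacity below 26 or cannot fit the demands without splitting one across sites, so {P-α, P-β, P-γ} is the only feasible choice of open sites. Minimum: 439.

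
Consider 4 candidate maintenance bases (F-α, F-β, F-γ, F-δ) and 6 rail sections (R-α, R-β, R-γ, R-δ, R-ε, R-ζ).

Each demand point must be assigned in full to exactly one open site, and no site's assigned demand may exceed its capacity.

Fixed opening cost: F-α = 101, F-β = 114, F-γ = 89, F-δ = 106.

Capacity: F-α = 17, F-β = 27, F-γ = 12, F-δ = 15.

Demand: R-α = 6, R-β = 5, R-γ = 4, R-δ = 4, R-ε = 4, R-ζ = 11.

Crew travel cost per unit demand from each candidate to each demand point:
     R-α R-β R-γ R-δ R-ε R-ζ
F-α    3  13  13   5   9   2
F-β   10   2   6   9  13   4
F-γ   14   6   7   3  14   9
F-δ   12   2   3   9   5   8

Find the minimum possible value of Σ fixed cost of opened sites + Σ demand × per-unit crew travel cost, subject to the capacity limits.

Open {F-α, F-β}; cheapest assignment that respects the capacities:
  F-α (cap 17, load 14): R-α, R-δ, R-ε — cost 6×3 + 4×5 + 4×9 = 74
  F-β (cap 27, load 20): R-β, R-γ, R-ζ — cost 5×2 + 4×6 + 11×4 = 78
  Shipping 152, fixed 215 → total 367.
  Any other capacity-feasible assignment to {F-α, F-β} ships for at least 152.
Compare {F-α, F-γ, F-δ}: its best feasible assignment gives total 390.
Compare {F-β, F-δ}: its best feasible assignment gives total 402.
Every other set of open sites that can feasibly serve all demand totals ≥ 390 even under its best assignment. Minimum: 367.

367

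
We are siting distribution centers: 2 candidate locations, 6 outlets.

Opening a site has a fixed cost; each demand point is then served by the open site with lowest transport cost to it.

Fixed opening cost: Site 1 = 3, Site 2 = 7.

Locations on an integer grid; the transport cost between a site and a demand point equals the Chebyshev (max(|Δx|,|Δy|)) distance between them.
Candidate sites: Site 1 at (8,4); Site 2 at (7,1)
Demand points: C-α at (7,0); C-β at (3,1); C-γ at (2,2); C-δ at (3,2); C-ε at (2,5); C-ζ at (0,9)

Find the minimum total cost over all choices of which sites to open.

Open {Site 2}: assign each demand point to its cheapest open site.
  C-α→Site 2 1, C-β→Site 2 4, C-γ→Site 2 5, C-δ→Site 2 4, C-ε→Site 2 5, C-ζ→Site 2 8
  transport cost 27, fixed 7 → total 34.
Compare {Site 1}: transport cost 34 + fixed 3 = 37.
Compare {Site 1, Site 2}: transport cost 27 + fixed 10 = 37.

34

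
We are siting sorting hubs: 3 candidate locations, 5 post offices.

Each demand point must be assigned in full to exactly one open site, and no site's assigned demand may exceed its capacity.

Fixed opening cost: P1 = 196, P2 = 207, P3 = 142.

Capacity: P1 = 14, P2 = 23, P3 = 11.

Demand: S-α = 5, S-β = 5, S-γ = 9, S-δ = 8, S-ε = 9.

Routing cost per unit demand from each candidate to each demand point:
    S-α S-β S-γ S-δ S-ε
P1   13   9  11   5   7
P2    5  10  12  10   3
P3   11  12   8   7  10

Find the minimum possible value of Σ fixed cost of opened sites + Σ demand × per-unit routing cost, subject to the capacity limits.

648

Open {P1, P2}; cheapest assignment that respects the capacities:
  P1 (cap 14, load 13): S-β, S-δ — cost 5×9 + 8×5 = 85
  P2 (cap 23, load 23): S-α, S-γ, S-ε — cost 5×5 + 9×12 + 9×3 = 160
  Shipping 245, fixed 403 → total 648.
  Any other capacity-feasible assignment to {P1, P2} ships for at least 245.
Compare {P1, P2, P3}: its best feasible assignment gives total 754.
Every other set of open sites that can feasibly serve all demand totals ≥ 754 even under its best assignment. Minimum: 648.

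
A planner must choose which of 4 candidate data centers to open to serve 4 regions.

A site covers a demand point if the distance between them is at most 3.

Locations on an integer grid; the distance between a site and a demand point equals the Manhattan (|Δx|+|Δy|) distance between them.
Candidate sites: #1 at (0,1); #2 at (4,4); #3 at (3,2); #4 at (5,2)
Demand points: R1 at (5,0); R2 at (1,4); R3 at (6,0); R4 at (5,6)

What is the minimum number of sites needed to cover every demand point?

Coverage sets (demand points within 3 of each site):
  #1: {}
  #2: {R2, R4}
  #3: {}
  #4: {R1, R3}
No single site covers all 4 demand points.
But {#2, #4} covers everything, so the minimum is 2.

2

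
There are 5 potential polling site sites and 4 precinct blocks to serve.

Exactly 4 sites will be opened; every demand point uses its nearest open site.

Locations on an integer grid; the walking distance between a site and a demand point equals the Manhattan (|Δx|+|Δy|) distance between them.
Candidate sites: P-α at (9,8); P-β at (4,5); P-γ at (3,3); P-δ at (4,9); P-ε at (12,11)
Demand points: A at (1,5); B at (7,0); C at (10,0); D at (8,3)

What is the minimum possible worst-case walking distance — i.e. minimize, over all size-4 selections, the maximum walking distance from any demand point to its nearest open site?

Open {P-α, P-β, P-γ, P-δ}.
  Farthest demand point is C at walking distance 9 (to P-α); all others are ≤ 9.
With {P-α, P-β, P-γ, P-ε} the worst case is 9.
With {P-α, P-β, P-δ, P-ε} the worst case is 9.
No size-4 selection achieves below 9.

9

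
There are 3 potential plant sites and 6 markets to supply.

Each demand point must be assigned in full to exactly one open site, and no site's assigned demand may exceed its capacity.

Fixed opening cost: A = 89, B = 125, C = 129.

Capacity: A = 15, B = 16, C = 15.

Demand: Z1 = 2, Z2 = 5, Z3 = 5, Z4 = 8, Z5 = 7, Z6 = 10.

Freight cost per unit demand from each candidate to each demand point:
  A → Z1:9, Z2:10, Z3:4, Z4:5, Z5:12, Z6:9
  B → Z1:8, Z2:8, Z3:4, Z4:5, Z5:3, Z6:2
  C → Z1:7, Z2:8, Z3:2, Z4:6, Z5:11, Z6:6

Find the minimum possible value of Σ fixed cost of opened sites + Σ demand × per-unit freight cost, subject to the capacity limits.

Open {A, B, C}; cheapest assignment that respects the capacities:
  A (cap 15, load 8): Z4 — cost 8×5 = 40
  B (cap 16, load 14): Z1, Z2, Z5 — cost 2×8 + 5×8 + 7×3 = 77
  C (cap 15, load 15): Z3, Z6 — cost 5×2 + 10×6 = 70
  Shipping 187, fixed 343 → total 530.
  Any other capacity-feasible assignment to {A, B, C} ships for at least 187.
Total demand is 37 and no other set of sites has combined capacity ≥ 37, so {A, B, C} is the only feasible choice of open sites. Minimum: 530.

530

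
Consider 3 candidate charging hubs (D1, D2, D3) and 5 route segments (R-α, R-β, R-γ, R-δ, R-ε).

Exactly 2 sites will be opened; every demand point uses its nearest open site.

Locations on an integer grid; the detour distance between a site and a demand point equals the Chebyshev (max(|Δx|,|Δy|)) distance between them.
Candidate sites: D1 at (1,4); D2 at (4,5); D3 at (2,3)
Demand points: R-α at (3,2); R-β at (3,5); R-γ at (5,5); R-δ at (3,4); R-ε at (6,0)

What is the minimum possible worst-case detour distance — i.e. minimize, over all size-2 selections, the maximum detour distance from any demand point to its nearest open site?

Open {D1, D3}.
  Farthest demand point is R-ε at detour distance 4 (to D3); all others are ≤ 4.
With {D2, D3} the worst case is 4.
With {D1, D2} the worst case is 5.
No size-2 selection achieves below 4.

4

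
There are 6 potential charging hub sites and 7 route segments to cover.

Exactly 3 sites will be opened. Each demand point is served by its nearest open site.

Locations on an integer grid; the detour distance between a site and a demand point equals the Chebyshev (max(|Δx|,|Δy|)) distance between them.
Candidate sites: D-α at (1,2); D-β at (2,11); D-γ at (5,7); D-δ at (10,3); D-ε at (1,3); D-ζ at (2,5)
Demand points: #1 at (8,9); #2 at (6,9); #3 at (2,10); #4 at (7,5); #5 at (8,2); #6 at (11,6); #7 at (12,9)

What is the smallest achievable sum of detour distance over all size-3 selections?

Open {D-β, D-γ, D-δ}.
  #1→D-γ 3, #2→D-γ 2, #3→D-β 1, #4→D-γ 2, #5→D-δ 2, #6→D-δ 3, #7→D-δ 6  ⇒ total 19.
Compare {D-α, D-γ, D-δ}: total 21.
Compare {D-γ, D-δ, D-ε}: total 21.
No size-3 selection does better; minimum is 19.

19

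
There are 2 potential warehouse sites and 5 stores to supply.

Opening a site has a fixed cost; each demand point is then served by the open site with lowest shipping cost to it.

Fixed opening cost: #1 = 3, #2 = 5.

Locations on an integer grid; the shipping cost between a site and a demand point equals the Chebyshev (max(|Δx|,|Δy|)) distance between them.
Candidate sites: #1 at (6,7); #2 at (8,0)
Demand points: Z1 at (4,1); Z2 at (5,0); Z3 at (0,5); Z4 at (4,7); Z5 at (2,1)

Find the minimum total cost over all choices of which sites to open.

29

Open {#1, #2}: assign each demand point to its cheapest open site.
  Z1→#2 4, Z2→#2 3, Z3→#1 6, Z4→#1 2, Z5→#1 6
  shipping cost 21, fixed 8 → total 29.
Compare {#1}: shipping cost 27 + fixed 3 = 30.
Compare {#2}: shipping cost 28 + fixed 5 = 33.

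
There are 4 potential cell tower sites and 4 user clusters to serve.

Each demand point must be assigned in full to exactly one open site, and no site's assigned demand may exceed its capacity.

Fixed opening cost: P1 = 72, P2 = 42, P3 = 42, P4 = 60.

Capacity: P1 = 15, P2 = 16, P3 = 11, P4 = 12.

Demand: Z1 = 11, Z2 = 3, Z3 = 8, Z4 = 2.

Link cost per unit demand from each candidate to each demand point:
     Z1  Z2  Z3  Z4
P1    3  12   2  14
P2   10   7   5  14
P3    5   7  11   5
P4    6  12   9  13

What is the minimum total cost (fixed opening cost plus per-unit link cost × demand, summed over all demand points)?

Open {P2, P3}; cheapest assignment that respects the capacities:
  P2 (cap 16, load 13): Z2, Z3, Z4 — cost 3×7 + 8×5 + 2×14 = 89
  P3 (cap 11, load 11): Z1 — cost 11×5 = 55
  Shipping 144, fixed 84 → total 228.
  Any other capacity-feasible assignment to {P2, P3} ships for at least 144.
Compare {P1, P2}: its best feasible assignment gives total 236.
Compare {P1, P3}: its best feasible assignment gives total 249.
Every other set of open sites that can feasibly serve all demand totals ≥ 236 even under its best assignment. Minimum: 228.

228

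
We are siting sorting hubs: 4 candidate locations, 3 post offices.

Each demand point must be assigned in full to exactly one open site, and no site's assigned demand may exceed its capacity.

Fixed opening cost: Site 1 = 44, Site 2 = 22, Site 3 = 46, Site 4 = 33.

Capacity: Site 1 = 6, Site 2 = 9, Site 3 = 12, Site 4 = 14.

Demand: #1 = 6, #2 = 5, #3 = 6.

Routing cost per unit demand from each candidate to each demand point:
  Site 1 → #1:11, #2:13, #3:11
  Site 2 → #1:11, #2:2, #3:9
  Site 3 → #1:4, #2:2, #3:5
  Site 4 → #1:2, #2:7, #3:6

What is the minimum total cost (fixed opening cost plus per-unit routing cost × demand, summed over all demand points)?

113

Open {Site 2, Site 4}; cheapest assignment that respects the capacities:
  Site 2 (cap 9, load 5): #2 — cost 5×2 = 10
  Site 4 (cap 14, load 12): #1, #3 — cost 6×2 + 6×6 = 48
  Shipping 58, fixed 55 → total 113.
  Any other capacity-feasible assignment to {Site 2, Site 4} ships for at least 58.
Compare {Site 3, Site 4}: its best feasible assignment gives total 131.
Compare {Site 2, Site 3}: its best feasible assignment gives total 132.
Every other set of open sites that can feasibly serve all demand totals ≥ 131 even under its best assignment. Minimum: 113.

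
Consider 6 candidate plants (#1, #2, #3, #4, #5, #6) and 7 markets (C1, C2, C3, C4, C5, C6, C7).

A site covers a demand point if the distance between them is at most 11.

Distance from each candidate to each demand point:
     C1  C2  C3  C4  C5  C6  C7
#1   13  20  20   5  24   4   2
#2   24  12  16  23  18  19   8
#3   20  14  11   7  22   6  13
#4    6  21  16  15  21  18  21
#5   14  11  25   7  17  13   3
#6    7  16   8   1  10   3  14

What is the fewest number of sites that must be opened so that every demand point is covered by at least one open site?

2

Coverage sets (demand points within 11 of each site):
  #1: {C4, C6, C7}
  #2: {C7}
  #3: {C3, C4, C6}
  #4: {C1}
  #5: {C2, C4, C7}
  #6: {C1, C3, C4, C5, C6}
No single site covers all 7 demand points.
But {#5, #6} covers everything, so the minimum is 2.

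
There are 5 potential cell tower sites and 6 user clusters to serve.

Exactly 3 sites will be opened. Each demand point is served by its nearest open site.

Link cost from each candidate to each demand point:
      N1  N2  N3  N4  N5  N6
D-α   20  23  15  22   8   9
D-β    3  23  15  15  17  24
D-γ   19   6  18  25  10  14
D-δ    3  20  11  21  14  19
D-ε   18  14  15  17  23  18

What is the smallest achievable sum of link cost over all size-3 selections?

56

Open {D-α, D-β, D-γ}.
  N1→D-β 3, N2→D-γ 6, N3→D-α 15, N4→D-β 15, N5→D-α 8, N6→D-α 9  ⇒ total 56.
Compare {D-α, D-γ, D-δ}: total 58.
Compare {D-β, D-γ, D-δ}: total 59.
No size-3 selection does better; minimum is 56.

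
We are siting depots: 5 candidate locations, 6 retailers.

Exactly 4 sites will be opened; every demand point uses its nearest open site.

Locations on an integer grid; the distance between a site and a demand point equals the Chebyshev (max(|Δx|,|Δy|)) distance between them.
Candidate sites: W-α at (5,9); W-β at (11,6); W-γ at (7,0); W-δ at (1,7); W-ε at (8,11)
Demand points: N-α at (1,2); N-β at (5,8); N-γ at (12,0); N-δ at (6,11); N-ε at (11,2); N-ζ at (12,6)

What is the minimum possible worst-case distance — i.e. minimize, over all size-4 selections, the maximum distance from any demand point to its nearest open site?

5

Open {W-α, W-β, W-γ, W-δ}.
  Farthest demand point is N-α at distance 5 (to W-δ); all others are ≤ 5.
With {W-α, W-γ, W-δ, W-ε} the worst case is 5.
With {W-β, W-γ, W-δ, W-ε} the worst case is 5.
No size-4 selection achieves below 5.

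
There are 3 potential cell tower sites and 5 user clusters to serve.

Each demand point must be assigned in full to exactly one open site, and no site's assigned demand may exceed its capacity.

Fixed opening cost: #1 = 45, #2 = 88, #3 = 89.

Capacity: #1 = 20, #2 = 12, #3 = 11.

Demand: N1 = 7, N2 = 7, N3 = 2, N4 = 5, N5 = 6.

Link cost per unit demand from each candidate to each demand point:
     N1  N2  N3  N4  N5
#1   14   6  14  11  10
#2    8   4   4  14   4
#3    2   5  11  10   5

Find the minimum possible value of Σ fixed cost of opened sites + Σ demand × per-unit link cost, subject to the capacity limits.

327

Open {#1, #3}; cheapest assignment that respects the capacities:
  #1 (cap 20, load 18): N2, N4, N5 — cost 7×6 + 5×11 + 6×10 = 157
  #3 (cap 11, load 9): N1, N3 — cost 7×2 + 2×11 = 36
  Shipping 193, fixed 134 → total 327.
  Any other capacity-feasible assignment to {#1, #3} ships for at least 193.
Compare {#1, #2}: its best feasible assignment gives total 354.
Compare {#1, #2, #3}: its best feasible assignment gives total 365.
Every other set of open sites that can feasibly serve all demand totals ≥ 354 even under its best assignment. Minimum: 327.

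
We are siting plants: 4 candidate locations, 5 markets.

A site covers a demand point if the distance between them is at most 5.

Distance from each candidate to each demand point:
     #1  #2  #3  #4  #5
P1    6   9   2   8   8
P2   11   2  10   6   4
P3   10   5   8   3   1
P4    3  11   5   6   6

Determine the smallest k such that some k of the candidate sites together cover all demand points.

2

Coverage sets (demand points within 5 of each site):
  P1: {#3}
  P2: {#2, #5}
  P3: {#2, #4, #5}
  P4: {#1, #3}
No single site covers all 5 demand points.
But {P3, P4} covers everything, so the minimum is 2.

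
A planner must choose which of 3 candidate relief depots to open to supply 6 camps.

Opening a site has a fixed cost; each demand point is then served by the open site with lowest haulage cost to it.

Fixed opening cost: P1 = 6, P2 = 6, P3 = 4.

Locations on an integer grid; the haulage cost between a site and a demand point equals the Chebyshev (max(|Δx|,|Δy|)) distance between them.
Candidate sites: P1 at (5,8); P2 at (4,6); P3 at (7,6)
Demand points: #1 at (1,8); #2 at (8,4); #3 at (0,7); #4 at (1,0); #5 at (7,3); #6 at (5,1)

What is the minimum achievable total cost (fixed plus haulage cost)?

Open {P2}: assign each demand point to its cheapest open site.
  #1→P2 3, #2→P2 4, #3→P2 4, #4→P2 6, #5→P2 3, #6→P2 5
  haulage cost 25, fixed 6 → total 31.
Compare {P3}: haulage cost 29 + fixed 4 = 33.
Compare {P2, P3}: haulage cost 23 + fixed 10 = 33.
Compare {P1, P3}: haulage cost 25 + fixed 10 = 35.
All other subsets cost ≥ 33. Minimum total cost: 31.

31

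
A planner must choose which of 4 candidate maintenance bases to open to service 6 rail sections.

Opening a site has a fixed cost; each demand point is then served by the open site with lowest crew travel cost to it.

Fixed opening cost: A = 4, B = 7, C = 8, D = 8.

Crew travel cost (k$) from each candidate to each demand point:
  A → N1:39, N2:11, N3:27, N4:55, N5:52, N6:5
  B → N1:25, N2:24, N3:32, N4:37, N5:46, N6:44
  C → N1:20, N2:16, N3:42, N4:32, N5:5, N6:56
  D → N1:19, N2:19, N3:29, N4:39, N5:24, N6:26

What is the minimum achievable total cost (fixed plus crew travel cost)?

112

Open {A, C}: assign each demand point to its cheapest open site.
  N1→C 20, N2→A 11, N3→A 27, N4→C 32, N5→C 5, N6→A 5
  crew travel cost 100, fixed 12 → total 112.
Compare {A, B, C}: crew travel cost 100 + fixed 19 = 119.
Compare {A, C, D}: crew travel cost 99 + fixed 20 = 119.
Compare {A, B, C, D}: crew travel cost 99 + fixed 27 = 126.
All other subsets cost ≥ 119. Minimum total cost: 112.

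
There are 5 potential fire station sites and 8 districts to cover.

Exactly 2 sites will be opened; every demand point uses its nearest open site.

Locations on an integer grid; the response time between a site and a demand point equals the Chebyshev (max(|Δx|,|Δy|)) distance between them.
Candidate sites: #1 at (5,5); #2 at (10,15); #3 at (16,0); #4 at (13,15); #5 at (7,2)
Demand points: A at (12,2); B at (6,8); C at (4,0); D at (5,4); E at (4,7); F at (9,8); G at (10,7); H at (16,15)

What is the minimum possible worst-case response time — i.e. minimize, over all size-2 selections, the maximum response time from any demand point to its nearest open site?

6

Open {#2, #5}.
  Farthest demand point is B at response time 6 (to #5); all others are ≤ 6.
With {#4, #5} the worst case is 6.
With {#1, #2} the worst case is 7.
No size-2 selection achieves below 6.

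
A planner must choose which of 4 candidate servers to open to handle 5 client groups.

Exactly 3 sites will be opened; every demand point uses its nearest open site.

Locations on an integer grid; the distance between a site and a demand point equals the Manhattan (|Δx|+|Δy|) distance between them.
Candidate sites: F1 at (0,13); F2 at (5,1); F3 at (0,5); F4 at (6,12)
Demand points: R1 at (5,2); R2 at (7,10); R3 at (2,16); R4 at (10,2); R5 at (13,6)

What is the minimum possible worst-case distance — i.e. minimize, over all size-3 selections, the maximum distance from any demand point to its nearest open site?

13

Open {F1, F2, F3}.
  Farthest demand point is R5 at distance 13 (to F2); all others are ≤ 13.
With {F1, F2, F4} the worst case is 13.
With {F1, F3, F4} the worst case is 13.
No size-3 selection achieves below 13.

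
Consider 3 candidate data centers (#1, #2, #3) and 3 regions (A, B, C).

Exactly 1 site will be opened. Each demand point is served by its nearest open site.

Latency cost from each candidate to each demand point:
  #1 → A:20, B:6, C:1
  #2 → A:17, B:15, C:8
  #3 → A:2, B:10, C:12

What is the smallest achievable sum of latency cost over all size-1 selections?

Open {#3}.
  A→#3 2, B→#3 10, C→#3 12  ⇒ total 24.
Compare {#1}: total 27.
Compare {#2}: total 40.

24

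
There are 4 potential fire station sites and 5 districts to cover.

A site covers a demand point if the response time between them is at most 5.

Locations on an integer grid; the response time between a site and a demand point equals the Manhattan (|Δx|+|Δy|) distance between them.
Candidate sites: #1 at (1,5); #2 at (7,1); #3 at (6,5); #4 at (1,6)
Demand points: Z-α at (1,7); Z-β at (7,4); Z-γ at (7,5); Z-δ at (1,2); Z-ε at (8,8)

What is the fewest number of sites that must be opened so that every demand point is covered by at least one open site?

Coverage sets (demand points within 5 of each site):
  #1: {Z-α, Z-δ}
  #2: {Z-β, Z-γ}
  #3: {Z-β, Z-γ, Z-ε}
  #4: {Z-α, Z-δ}
No single site covers all 5 demand points.
But {#1, #3} covers everything, so the minimum is 2.

2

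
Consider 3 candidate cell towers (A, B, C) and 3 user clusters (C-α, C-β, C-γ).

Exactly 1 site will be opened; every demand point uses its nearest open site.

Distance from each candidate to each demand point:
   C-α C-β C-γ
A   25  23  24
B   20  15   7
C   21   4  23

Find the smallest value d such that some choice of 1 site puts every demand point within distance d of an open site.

20

Open {B}.
  Farthest demand point is C-α at distance 20 (to B); all others are ≤ 20.
With {C} the worst case is 23.
With {A} the worst case is 25.
No size-1 selection achieves below 20.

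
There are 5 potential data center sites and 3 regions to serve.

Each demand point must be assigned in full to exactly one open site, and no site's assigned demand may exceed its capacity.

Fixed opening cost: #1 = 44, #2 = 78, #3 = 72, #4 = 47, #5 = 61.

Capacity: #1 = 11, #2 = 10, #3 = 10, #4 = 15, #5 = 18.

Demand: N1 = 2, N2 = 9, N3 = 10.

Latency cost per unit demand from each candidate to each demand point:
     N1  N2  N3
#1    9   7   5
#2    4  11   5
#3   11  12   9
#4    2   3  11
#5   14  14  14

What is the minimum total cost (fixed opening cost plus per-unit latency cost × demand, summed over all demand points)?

Open {#1, #4}; cheapest assignment that respects the capacities:
  #1 (cap 11, load 10): N3 — cost 10×5 = 50
  #4 (cap 15, load 11): N1, N2 — cost 2×2 + 9×3 = 31
  Shipping 81, fixed 91 → total 172.
  Any other capacity-feasible assignment to {#1, #4} ships for at least 81.
Compare {#2, #4}: its best feasible assignment gives total 206.
Compare {#1, #4, #5}: its best feasible assignment gives total 233.
Every other set of open sites that can feasibly serve all demand totals ≥ 206 even under its best assignment. Minimum: 172.

172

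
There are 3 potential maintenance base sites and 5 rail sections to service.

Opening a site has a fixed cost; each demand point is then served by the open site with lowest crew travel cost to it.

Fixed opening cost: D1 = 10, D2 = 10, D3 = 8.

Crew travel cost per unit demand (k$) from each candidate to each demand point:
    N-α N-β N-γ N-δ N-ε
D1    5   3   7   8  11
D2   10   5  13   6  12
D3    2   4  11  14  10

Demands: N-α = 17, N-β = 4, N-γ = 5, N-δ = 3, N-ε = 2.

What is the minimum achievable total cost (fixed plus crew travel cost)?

143

Open {D1, D3}: assign each demand point to its cheapest open site.
  N-α→D3 17×2=34, N-β→D1 4×3=12, N-γ→D1 5×7=35, N-δ→D1 3×8=24, N-ε→D3 2×10=20
  crew travel cost 125, fixed 18 → total 143.
Compare {D1, D2, D3}: crew travel cost 119 + fixed 28 = 147.
Compare {D2, D3}: crew travel cost 143 + fixed 18 = 161.
Compare {D3}: crew travel cost 167 + fixed 8 = 175.
All other subsets cost ≥ 147. Minimum total cost: 143.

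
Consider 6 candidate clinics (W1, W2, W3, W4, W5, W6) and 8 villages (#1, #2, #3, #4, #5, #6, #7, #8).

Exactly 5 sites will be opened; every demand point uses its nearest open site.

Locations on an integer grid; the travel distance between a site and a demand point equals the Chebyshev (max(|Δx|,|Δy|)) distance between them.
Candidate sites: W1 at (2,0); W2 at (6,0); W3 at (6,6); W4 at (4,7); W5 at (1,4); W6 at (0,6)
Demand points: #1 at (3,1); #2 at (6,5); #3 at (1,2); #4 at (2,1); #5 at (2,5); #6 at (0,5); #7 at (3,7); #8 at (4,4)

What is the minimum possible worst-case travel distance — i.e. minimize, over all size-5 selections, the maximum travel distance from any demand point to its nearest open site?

2

Open {W1, W2, W3, W4, W5}.
  Farthest demand point is #3 at travel distance 2 (to W1); all others are ≤ 2.
With {W1, W2, W3, W4, W6} the worst case is 2.
With {W1, W3, W4, W5, W6} the worst case is 2.
No size-5 selection achieves below 2.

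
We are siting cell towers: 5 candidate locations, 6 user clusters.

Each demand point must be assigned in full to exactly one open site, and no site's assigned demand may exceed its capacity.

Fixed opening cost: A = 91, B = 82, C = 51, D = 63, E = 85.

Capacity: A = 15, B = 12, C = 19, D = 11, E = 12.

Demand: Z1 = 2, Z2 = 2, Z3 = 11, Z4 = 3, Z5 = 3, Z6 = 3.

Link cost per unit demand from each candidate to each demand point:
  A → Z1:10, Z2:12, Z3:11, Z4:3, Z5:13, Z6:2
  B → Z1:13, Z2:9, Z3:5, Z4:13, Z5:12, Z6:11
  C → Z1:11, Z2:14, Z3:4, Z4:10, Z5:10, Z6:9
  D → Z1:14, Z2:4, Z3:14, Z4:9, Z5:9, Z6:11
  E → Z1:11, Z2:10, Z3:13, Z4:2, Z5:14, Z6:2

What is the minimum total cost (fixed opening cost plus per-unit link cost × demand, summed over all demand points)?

264

Open {C, E}; cheapest assignment that respects the capacities:
  C (cap 19, load 16): Z1, Z3, Z5 — cost 2×11 + 11×4 + 3×10 = 96
  E (cap 12, load 8): Z2, Z4, Z6 — cost 2×10 + 3×2 + 3×2 = 32
  Shipping 128, fixed 136 → total 264.
  Any other capacity-feasible assignment to {C, E} ships for at least 128.
Compare {C, D}: its best feasible assignment gives total 269.
Compare {A, C}: its best feasible assignment gives total 275.
Every other set of open sites that can feasibly serve all demand totals ≥ 269 even under its best assignment. Minimum: 264.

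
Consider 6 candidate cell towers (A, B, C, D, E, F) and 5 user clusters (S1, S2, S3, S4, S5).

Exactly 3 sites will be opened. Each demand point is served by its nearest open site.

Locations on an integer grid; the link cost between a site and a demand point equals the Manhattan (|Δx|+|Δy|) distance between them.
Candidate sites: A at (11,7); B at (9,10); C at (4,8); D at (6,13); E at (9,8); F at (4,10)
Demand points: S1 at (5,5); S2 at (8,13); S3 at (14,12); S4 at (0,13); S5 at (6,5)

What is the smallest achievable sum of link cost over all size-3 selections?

Open {B, C, D}.
  S1→C 4, S2→D 2, S3→B 7, S4→D 6, S5→C 5  ⇒ total 24.
Compare {A, C, D}: total 25.
Compare {C, D, E}: total 26.
No size-3 selection does better; minimum is 24.

24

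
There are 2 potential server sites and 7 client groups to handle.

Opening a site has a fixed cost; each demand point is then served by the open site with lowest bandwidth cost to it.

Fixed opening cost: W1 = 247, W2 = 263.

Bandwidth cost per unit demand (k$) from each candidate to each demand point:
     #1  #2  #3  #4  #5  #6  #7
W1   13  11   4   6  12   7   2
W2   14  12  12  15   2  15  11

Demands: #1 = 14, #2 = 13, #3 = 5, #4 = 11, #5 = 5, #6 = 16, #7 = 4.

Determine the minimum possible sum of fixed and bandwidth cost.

Open {W1}: assign each demand point to its cheapest open site.
  #1→W1 14×13=182, #2→W1 13×11=143, #3→W1 5×4=20, #4→W1 11×6=66, #5→W1 5×12=60, #6→W1 16×7=112, #7→W1 4×2=8
  bandwidth cost 591, fixed 247 → total 838.
Compare {W1, W2}: bandwidth cost 541 + fixed 510 = 1051.
Compare {W2}: bandwidth cost 871 + fixed 263 = 1134.

838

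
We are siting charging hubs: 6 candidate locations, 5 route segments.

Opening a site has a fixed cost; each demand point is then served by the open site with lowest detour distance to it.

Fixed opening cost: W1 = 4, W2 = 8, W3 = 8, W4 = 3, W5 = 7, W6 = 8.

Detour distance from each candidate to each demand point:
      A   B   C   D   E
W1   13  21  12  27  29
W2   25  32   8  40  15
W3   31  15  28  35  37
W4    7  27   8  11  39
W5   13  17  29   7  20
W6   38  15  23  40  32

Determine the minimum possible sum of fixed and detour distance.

Open {W4, W5}: assign each demand point to its cheapest open site.
  A→W4 7, B→W5 17, C→W4 8, D→W5 7, E→W5 20
  detour distance 59, fixed 10 → total 69.
Compare {W2, W4, W5}: detour distance 54 + fixed 18 = 72.
Compare {W1, W4, W5}: detour distance 59 + fixed 14 = 73.
Compare {W2, W5}: detour distance 60 + fixed 15 = 75.
All other subsets cost ≥ 72. Minimum total cost: 69.

69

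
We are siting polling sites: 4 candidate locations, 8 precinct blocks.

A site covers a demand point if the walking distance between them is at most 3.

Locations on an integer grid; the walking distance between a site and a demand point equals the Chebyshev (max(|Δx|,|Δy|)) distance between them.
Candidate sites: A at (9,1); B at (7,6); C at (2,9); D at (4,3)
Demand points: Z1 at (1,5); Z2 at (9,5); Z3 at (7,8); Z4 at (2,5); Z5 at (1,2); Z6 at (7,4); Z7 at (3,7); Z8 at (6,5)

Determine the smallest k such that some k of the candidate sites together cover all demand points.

Coverage sets (demand points within 3 of each site):
  A: {Z6}
  B: {Z2, Z3, Z6, Z8}
  C: {Z7}
  D: {Z1, Z4, Z5, Z6, Z8}
No 2 sites suffice: every size-2 union leaves at least one demand point uncovered.
But {B, C, D} covers everything, so the minimum is 3.

3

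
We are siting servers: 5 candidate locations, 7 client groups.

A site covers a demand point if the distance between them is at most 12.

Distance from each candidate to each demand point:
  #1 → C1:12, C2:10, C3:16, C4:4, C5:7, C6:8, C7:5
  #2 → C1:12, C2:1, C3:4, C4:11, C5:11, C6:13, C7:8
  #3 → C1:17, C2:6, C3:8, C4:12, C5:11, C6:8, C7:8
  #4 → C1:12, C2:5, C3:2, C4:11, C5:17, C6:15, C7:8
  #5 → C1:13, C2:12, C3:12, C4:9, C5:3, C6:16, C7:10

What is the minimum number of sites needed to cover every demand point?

2

Coverage sets (demand points within 12 of each site):
  #1: {C1, C2, C4, C5, C6, C7}
  #2: {C1, C2, C3, C4, C5, C7}
  #3: {C2, C3, C4, C5, C6, C7}
  #4: {C1, C2, C3, C4, C7}
  #5: {C2, C3, C4, C5, C7}
No single site covers all 7 demand points.
But {#1, #2} covers everything, so the minimum is 2.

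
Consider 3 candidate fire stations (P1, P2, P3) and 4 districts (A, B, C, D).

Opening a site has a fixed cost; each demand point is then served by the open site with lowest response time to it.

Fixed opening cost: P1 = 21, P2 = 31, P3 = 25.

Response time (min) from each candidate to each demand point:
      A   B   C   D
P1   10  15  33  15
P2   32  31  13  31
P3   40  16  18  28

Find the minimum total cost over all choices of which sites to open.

Open {P1}: assign each demand point to its cheapest open site.
  A→P1 10, B→P1 15, C→P1 33, D→P1 15
  response time 73, fixed 21 → total 94.
Compare {P1, P3}: response time 58 + fixed 46 = 104.
Compare {P1, P2}: response time 53 + fixed 52 = 105.
Compare {P3}: response time 102 + fixed 25 = 127.
All other subsets cost ≥ 104. Minimum total cost: 94.

94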